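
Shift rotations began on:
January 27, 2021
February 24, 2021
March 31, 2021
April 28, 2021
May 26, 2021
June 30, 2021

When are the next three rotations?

Every date is a Wednesday; gaps 28, 35, 28, 28, 35 days.
Each is the last Wednesday of its month (at least one falls on the 29th or later, ruling out '4th Wednesday').
Last Wednesday of July 2021: July 28, 2021.
Last Wednesday of August 2021: August 25, 2021.
Last Wednesday of September 2021: September 29, 2021.

July 28, 2021; August 25, 2021; September 29, 2021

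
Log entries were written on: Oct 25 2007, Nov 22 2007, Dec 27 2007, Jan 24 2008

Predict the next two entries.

These are Thursdays at 28- or 35-day spacing (28, 35, 28).
The pattern: 4th Thursday of the month.
4th Thursday of February 2008: Feb 28 2008.
March 2008 — 4th Thursday is Mar 27 2008.

Feb 28 2008, Mar 27 2008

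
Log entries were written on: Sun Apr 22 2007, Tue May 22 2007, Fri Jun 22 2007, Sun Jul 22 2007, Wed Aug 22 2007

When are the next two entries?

Each date is the 22nd; the gaps (30, 31, 30, 31) track the month lengths.
The rule is the 22nd of each month.
Next: September 2007 → Sat Sep 22 2007.
Next: October 2007 → Mon Oct 22 2007.

Sat Sep 22 2007, Mon Oct 22 2007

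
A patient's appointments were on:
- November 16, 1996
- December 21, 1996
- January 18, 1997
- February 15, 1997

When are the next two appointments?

March 15, 1997; April 19, 1997

All dates are Saturdays, 35, 28, 28 days apart.
Specifically, the 3rd Saturday of each month.
3rd Saturday of March 1997: March 15, 1997.
3rd Saturday of April 1997: April 19, 1997.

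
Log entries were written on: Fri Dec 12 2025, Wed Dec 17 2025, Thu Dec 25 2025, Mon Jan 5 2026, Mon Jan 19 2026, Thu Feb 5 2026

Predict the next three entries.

Wed Feb 25 2026, Fri Mar 20 2026, Wed Apr 15 2026

Gaps: 5, 8, 11, 14, 17 days — each gap is 3 larger than the previous one.
Next gap: 20 days. Thu Feb 5 2026 + 20 days = Wed Feb 25 2026.
Next gap: 23 days. Wed Feb 25 2026 + 23 days = Fri Mar 20 2026.
Next gap: 26 days. Fri Mar 20 2026 + 26 days = Wed Apr 15 2026.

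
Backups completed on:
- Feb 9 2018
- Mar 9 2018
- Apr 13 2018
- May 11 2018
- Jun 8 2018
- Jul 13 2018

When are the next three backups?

Aug 10 2018, Sep 14 2018, Oct 12 2018

These are Fridays at 28- or 35-day spacing (28, 35, 28, 28, 35).
The pattern: 2nd Friday of the month.
August 2018 — 2nd Friday is Aug 10 2018.
September 2018 — 2nd Friday is Sep 14 2018.
October 2018 — 2nd Friday is Oct 12 2018.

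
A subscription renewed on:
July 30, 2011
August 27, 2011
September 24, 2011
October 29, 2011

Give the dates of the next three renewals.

November 26, 2011; December 31, 2011; January 28, 2012

Every date is a Saturday; gaps 28, 28, 35 days.
Each is the last Saturday of its month (at least one falls on the 29th or later, ruling out '4th Saturday').
November 2011 ends with Saturday November 26, 2011.
December 2011 ends with Saturday December 31, 2011.
Last Saturday of January 2012: January 28, 2012.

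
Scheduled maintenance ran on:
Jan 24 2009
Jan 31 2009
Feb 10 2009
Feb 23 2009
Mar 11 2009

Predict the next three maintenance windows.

Mar 30 2009, Apr 21 2009, May 16 2009

The spacing grows by 3 each time: 7, 10, 13, 16 days.
Next gap: 19 days. Mar 11 2009 + 19 days = Mar 30 2009.
Next gap: 22 days. Mar 30 2009 + 22 days = Apr 21 2009.
Next gap: 25 days. Apr 21 2009 + 25 days = May 16 2009.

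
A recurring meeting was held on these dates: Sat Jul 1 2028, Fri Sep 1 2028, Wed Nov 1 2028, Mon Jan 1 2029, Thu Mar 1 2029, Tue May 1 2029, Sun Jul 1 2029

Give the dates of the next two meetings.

Sat Sep 1 2029, Thu Nov 1 2029

Each date is the 1st; the gaps (62, 61, 61, 59, 61, 61) track the month lengths.
The rule is the 1st of every 2 months.
Next: September 2029 → Sat Sep 1 2029.
November 2029: Thu Nov 1 2029.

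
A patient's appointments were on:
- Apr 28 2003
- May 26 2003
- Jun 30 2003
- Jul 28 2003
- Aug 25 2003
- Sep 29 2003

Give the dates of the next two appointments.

Oct 27 2003, Nov 24 2003

Every date is a Monday; gaps 28, 35, 28, 28, 35 days.
Each is the last Monday of its month (at least one falls on the 29th or later, ruling out '4th Monday').
Last Monday of October 2003: Oct 27 2003.
Last Monday of November 2003: Nov 24 2003.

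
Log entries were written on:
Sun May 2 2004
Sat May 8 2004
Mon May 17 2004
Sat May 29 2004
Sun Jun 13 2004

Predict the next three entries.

Thu Jul 1 2004, Thu Jul 22 2004, Sun Aug 15 2004

Intervals are 6, 9, 12, 15 days — an arithmetic progression with common difference 3.
Next gap: 18 days. Sun Jun 13 2004 + 18 days = Thu Jul 1 2004.
Next gap: 21 days. Thu Jul 1 2004 + 21 days = Thu Jul 22 2004.
Next gap: 24 days. Thu Jul 22 2004 + 24 days = Sun Aug 15 2004.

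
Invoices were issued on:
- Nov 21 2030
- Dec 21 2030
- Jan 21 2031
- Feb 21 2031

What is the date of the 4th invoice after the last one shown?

Jun 21 2031

Each date is the 21st; the gaps (30, 31, 31) track the month lengths.
The rule is the 21st of each month.
Next: March 2031 → Mar 21 2031.
Next: April 2031 → Apr 21 2031.
Next: May 2031 → May 21 2031.
June 2031: Jun 21 2031.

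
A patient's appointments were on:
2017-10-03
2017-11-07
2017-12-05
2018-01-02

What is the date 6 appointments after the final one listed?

Gaps: 35, 28, 28 days — a mix of 28 and 35. Every date is a Tuesday.
Each is the 1st Tuesday of its month.
February 2018 — 1st Tuesday is 2018-02-06.
1st Tuesday of March 2018: 2018-03-06.
April 2018 — 1st Tuesday is 2018-04-03.
May 2018 — 1st Tuesday is 2018-05-01.
1st Tuesday of June 2018: 2018-06-05.
July 2018 — 1st Tuesday is 2018-07-03.

2018-07-03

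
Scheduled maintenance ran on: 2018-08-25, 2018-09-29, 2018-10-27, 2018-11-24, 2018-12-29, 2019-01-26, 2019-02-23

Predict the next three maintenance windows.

2019-03-30, 2019-04-27, 2019-05-25

All Saturdays; the gaps (35, 28, 28, 35, 28, 28) vary with month length.
This is the last Saturday of each month.
March 2019 ends with Saturday 2019-03-30.
Last Saturday of April 2019: 2019-04-27.
May 2019 ends with Saturday 2019-05-25.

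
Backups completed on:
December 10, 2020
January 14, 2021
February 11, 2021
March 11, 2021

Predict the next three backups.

All dates are Thursdays, 35, 28, 28 days apart.
Specifically, the 2nd Thursday of each month.
2nd Thursday of April 2021: April 8, 2021.
2nd Thursday of May 2021: May 13, 2021.
2nd Thursday of June 2021: June 10, 2021.

April 8, 2021; May 13, 2021; June 10, 2021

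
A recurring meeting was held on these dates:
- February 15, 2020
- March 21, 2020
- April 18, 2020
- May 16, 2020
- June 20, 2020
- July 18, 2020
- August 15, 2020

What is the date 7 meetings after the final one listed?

Gaps: 35, 28, 28, 35, 28, 28 days — a mix of 28 and 35. Every date is a Saturday.
Each is the 3rd Saturday of its month.
3rd Saturday of September 2020: September 19, 2020.
3rd Saturday of October 2020: October 17, 2020.
November 2020 — 3rd Saturday is November 21, 2020.
December 2020 — 3rd Saturday is December 19, 2020.
3rd Saturday of January 2021: January 16, 2021.
February 2021 — 3rd Saturday is February 20, 2021.
3rd Saturday of March 2021: March 20, 2021.

March 20, 2021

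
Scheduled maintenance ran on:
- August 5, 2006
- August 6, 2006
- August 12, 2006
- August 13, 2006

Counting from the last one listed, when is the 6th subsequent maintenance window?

September 3, 2006

Gaps: 1, 6, 1 days — not constant, but cyclic with period 2.
The events fall on every Saturday and Sunday.
Next Saturday: August 19, 2006.
The following Sunday is August 20, 2006.
The following Saturday is August 26, 2006.
Next Sunday: August 27, 2006.
The following Saturday is September 2, 2006.
Next Sunday: September 3, 2006.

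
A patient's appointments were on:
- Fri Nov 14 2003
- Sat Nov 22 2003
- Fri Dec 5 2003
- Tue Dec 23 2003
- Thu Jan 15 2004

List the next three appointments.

Thu Feb 12 2004, Tue Mar 16 2004, Fri Apr 23 2004

Gaps: 8, 13, 18, 23 days — each gap is 5 larger than the previous one.
Next gap: 28 days. Thu Jan 15 2004 + 28 days = Thu Feb 12 2004.
Next gap: 33 days. Thu Feb 12 2004 + 33 days = Tue Mar 16 2004.
Next gap: 38 days. Tue Mar 16 2004 + 38 days = Fri Apr 23 2004.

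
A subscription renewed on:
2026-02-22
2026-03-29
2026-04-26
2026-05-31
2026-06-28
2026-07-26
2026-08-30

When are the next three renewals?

2026-09-27, 2026-10-25, 2026-11-29

Every date is a Sunday; gaps 35, 28, 35, 28, 28, 35 days.
Each is the last Sunday of its month (at least one falls on the 29th or later, ruling out '4th Sunday').
September 2026 ends with Sunday 2026-09-27.
Last Sunday of October 2026: 2026-10-25.
Last Sunday of November 2026: 2026-11-29.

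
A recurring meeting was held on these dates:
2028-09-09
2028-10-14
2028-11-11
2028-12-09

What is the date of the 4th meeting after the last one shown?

Gaps: 35, 28, 28 days — a mix of 28 and 35. Every date is a Saturday.
Each is the 2nd Saturday of its month.
January 2029 — 2nd Saturday is 2029-01-13.
February 2029 — 2nd Saturday is 2029-02-10.
March 2029 — 2nd Saturday is 2029-03-10.
April 2029 — 2nd Saturday is 2029-04-14.

2029-04-14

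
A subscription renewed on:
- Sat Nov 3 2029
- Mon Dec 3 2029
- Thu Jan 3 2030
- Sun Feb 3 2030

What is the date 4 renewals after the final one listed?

The day-of-month is always 3 (30, 31, 31 days between events).
So this recurs on the 3rd of each month.
March 2030: Sun Mar 3 2030.
April 2030: Wed Apr 3 2030.
May 2030: Fri May 3 2030.
June 2030: Mon Jun 3 2030.

Mon Jun 3 2030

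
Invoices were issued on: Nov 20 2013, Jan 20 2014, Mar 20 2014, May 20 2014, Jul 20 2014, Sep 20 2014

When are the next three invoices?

Gaps: 61, 59, 61, 61, 62 days — not constant. Every event is on the 20th of the month.
Pattern: the 20th of every 2 months.
Next: November 2014 → Nov 20 2014.
January 2015: Jan 20 2015.
March 2015: Mar 20 2015.

Nov 20 2014, Jan 20 2015, Mar 20 2015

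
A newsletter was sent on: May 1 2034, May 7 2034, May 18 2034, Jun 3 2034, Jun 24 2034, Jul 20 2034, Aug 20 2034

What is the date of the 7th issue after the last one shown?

Aug 12 2035

Gaps: 6, 11, 16, 21, 26, 31 days — each gap is 5 larger than the previous one.
Next gap: 36 days. Aug 20 2034 + 36 days = Sep 25 2034.
Next gap: 41 days. Sep 25 2034 + 41 days = Nov 5 2034.
Next gap: 46 days. Nov 5 2034 + 46 days = Dec 21 2034.
Next gap: 51 days. Dec 21 2034 + 51 days = Feb 10 2035.
Next gap: 56 days. Feb 10 2035 + 56 days = Apr 7 2035.
Next gap: 61 days. Apr 7 2035 + 61 days = Jun 7 2035.
Next gap: 66 days. Jun 7 2035 + 66 days = Aug 12 2035.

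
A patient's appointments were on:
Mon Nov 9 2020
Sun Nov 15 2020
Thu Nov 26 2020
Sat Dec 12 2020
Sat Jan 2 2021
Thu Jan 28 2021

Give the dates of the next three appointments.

Sun Feb 28 2021, Mon Apr 5 2021, Sun May 16 2021

The spacing grows by 5 each time: 6, 11, 16, 21, 26 days.
Next gap: 31 days. Thu Jan 28 2021 + 31 days = Sun Feb 28 2021.
Next gap: 36 days. Sun Feb 28 2021 + 36 days = Mon Apr 5 2021.
Next gap: 41 days. Mon Apr 5 2021 + 41 days = Sun May 16 2021.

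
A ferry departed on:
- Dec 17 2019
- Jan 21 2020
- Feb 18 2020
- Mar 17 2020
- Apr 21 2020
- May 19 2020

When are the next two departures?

Jun 16 2020, Jul 21 2020

These are Tuesdays at 28- or 35-day spacing (35, 28, 28, 35, 28).
The pattern: 3rd Tuesday of the month.
3rd Tuesday of June 2020: Jun 16 2020.
July 2020 — 3rd Tuesday is Jul 21 2020.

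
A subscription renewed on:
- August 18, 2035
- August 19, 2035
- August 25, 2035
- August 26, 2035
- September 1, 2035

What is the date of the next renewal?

Gaps: 1, 6, 1, 6 days — not constant, but cyclic with period 2.
The events fall on every Saturday and Sunday.
Next Sunday: September 2, 2035.

September 2, 2035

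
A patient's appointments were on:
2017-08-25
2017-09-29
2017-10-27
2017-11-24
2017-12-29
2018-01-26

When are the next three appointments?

2018-02-23, 2018-03-30, 2018-04-27

Every date is a Friday; gaps 35, 28, 28, 35, 28 days.
Each is the last Friday of its month (at least one falls on the 29th or later, ruling out '4th Friday').
February 2018 ends with Friday 2018-02-23.
Last Friday of March 2018: 2018-03-30.
April 2018 ends with Friday 2018-04-27.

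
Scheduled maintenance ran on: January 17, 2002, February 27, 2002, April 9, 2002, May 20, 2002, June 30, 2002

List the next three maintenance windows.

Every event comes 41 days after the last (41, 41, 41, 41).
June 30, 2002 + 41 days = August 10, 2002.
August 10, 2002 + 41 days = September 20, 2002.
September 20, 2002 + 41 days = October 31, 2002.

August 10, 2002; September 20, 2002; October 31, 2002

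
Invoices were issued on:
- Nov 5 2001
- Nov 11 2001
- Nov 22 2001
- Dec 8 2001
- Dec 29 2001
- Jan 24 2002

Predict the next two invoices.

Gaps: 6, 11, 16, 21, 26 days — each gap is 5 larger than the previous one.
Next gap: 31 days. Jan 24 2002 + 31 days = Feb 24 2002.
Next gap: 36 days. Feb 24 2002 + 36 days = Apr 1 2002.

Feb 24 2002, Apr 1 2002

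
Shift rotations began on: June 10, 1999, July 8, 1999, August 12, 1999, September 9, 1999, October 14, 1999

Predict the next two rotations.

November 11, 1999; December 9, 1999

Gaps: 28, 35, 28, 35 days — a mix of 28 and 35. Every date is a Thursday.
Each is the 2nd Thursday of its month.
November 1999 — 2nd Thursday is November 11, 1999.
2nd Thursday of December 1999: December 9, 1999.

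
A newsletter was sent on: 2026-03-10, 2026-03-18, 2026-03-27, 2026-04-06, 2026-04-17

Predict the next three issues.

Gaps: 8, 9, 10, 11 days — each gap is 1 larger than the previous one.
Next gap: 12 days. 2026-04-17 + 12 days = 2026-04-29.
Next gap: 13 days. 2026-04-29 + 13 days = 2026-05-12.
Next gap: 14 days. 2026-05-12 + 14 days = 2026-05-26.

2026-04-29, 2026-05-12, 2026-05-26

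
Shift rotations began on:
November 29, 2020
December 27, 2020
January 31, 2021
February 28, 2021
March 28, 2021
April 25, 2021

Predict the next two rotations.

May 30, 2021; June 27, 2021

Every date is a Sunday; gaps 28, 35, 28, 28, 28 days.
Each is the last Sunday of its month (at least one falls on the 29th or later, ruling out '4th Sunday').
May 2021 ends with Sunday May 30, 2021.
June 2021 ends with Sunday June 27, 2021.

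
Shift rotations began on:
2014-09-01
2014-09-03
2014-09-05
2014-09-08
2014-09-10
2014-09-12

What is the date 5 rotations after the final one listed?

Gaps: 2, 2, 3, 2, 2 days — not constant, but cyclic with period 3.
The events fall on every Monday, Wednesday and Friday.
The following Monday is 2014-09-15.
The following Wednesday is 2014-09-17.
The following Friday is 2014-09-19.
The following Monday is 2014-09-22.
Next Wednesday: 2014-09-24.

2014-09-24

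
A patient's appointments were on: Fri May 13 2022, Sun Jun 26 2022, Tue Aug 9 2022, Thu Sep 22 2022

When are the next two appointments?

The spacing is 44, 44, 44 days — always 44 days.
Thu Sep 22 2022 + 44 days = Sat Nov 5 2022.
Sat Nov 5 2022 + 44 days = Mon Dec 19 2022.

Sat Nov 5 2022, Mon Dec 19 2022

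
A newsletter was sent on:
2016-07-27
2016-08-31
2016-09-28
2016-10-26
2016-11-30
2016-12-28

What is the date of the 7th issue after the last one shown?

These are Wednesdays with 35, 28, 28, 35, 28-day gaps.
Each is the final Wednesday of its month — 2016-08-31 is past the 28th, so '4th Wednesday' doesn't fit.
Last Wednesday of January 2017: 2017-01-25.
Last Wednesday of February 2017: 2017-02-22.
March 2017 ends with Wednesday 2017-03-29.
April 2017 ends with Wednesday 2017-04-26.
Last Wednesday of May 2017: 2017-05-31.
Last Wednesday of June 2017: 2017-06-28.
July 2017 ends with Wednesday 2017-07-26.

2017-07-26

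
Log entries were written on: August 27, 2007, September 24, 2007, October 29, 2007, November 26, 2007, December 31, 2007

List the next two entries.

Every date is a Monday; gaps 28, 35, 28, 35 days.
Each is the last Monday of its month (at least one falls on the 29th or later, ruling out '4th Monday').
January 2008 ends with Monday January 28, 2008.
February 2008 ends with Monday February 25, 2008.

January 28, 2008; February 25, 2008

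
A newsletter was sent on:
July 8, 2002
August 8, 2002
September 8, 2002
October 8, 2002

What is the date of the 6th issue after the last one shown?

Each date is the 8th; the gaps (31, 31, 30) track the month lengths.
The rule is the 8th of each month.
Next: November 2002 → November 8, 2002.
December 2002: December 8, 2002.
Next: January 2003 → January 8, 2003.
Next: February 2003 → February 8, 2003.
Next: March 2003 → March 8, 2003.
April 2003: April 8, 2003.

April 8, 2003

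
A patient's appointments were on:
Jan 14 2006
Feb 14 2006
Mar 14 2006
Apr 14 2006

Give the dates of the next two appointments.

May 14 2006, Jun 14 2006

Each date is the 14th; the gaps (31, 28, 31) track the month lengths.
The rule is the 14th of each month.
Next: May 2006 → May 14 2006.
June 2006: Jun 14 2006.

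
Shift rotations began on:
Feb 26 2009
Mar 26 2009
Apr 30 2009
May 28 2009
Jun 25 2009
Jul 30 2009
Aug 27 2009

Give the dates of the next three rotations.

Sep 24 2009, Oct 29 2009, Nov 26 2009

Every date is a Thursday; gaps 28, 35, 28, 28, 35, 28 days.
Each is the last Thursday of its month (at least one falls on the 29th or later, ruling out '4th Thursday').
September 2009 ends with Thursday Sep 24 2009.
Last Thursday of October 2009: Oct 29 2009.
November 2009 ends with Thursday Nov 26 2009.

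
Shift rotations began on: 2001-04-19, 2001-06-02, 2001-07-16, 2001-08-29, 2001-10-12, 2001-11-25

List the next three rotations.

Every event comes 44 days after the last (44, 44, 44, 44, 44).
2001-11-25 + 44 days = 2002-01-08.
2002-01-08 + 44 days = 2002-02-21.
2002-02-21 + 44 days = 2002-04-06.

2002-01-08, 2002-02-21, 2002-04-06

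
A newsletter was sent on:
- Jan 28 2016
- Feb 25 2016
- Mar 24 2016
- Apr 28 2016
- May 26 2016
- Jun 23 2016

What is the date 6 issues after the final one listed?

Dec 22 2016

All dates are Thursdays, 28, 28, 35, 28, 28 days apart.
Specifically, the 4th Thursday of each month.
4th Thursday of July 2016: Jul 28 2016.
August 2016 — 4th Thursday is Aug 25 2016.
September 2016 — 4th Thursday is Sep 22 2016.
October 2016 — 4th Thursday is Oct 27 2016.
November 2016 — 4th Thursday is Nov 24 2016.
December 2016 — 4th Thursday is Dec 22 2016.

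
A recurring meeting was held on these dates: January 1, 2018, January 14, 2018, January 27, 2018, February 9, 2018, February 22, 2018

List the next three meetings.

March 7, 2018; March 20, 2018; April 2, 2018

Gaps between consecutive events: 13, 13, 13, 13 days — a constant 13-day interval.
February 22, 2018 + 13 days = March 7, 2018.
March 7, 2018 + 13 days = March 20, 2018.
March 20, 2018 + 13 days = April 2, 2018.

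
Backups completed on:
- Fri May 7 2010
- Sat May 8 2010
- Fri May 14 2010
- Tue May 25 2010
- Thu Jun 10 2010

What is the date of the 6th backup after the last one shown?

Intervals are 1, 6, 11, 16 days — an arithmetic progression with common difference 5.
Next gap: 21 days. Thu Jun 10 2010 + 21 days = Thu Jul 1 2010.
Next gap: 26 days. Thu Jul 1 2010 + 26 days = Tue Jul 27 2010.
Next gap: 31 days. Tue Jul 27 2010 + 31 days = Fri Aug 27 2010.
Next gap: 36 days. Fri Aug 27 2010 + 36 days = Sat Oct 2 2010.
Next gap: 41 days. Sat Oct 2 2010 + 41 days = Fri Nov 12 2010.
Next gap: 46 days. Fri Nov 12 2010 + 46 days = Tue Dec 28 2010.

Tue Dec 28 2010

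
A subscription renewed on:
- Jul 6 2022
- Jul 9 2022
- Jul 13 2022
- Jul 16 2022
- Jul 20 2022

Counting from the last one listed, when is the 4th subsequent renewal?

Every event lands on a Wednesday or Saturday (gaps cycle 3, 4, 3, 4).
So the schedule is: every Wednesday and Saturday.
Next Saturday: Jul 23 2022.
The following Wednesday is Jul 27 2022.
Next Saturday: Jul 30 2022.
The following Wednesday is Aug 3 2022.

Aug 3 2022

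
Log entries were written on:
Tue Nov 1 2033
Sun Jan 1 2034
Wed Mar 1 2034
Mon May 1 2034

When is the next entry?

Sat Jul 1 2034

Each date is the 1st; the gaps (61, 59, 61) track the month lengths.
The rule is the 1st of every 2 months.
Next: July 2034 → Sat Jul 1 2034.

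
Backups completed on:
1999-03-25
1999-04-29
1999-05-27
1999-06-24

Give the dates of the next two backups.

1999-07-29, 1999-08-26

Every date is a Thursday; gaps 35, 28, 28 days.
Each is the last Thursday of its month (at least one falls on the 29th or later, ruling out '4th Thursday').
Last Thursday of July 1999: 1999-07-29.
Last Thursday of August 1999: 1999-08-26.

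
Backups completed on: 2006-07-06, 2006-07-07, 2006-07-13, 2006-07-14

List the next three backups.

2006-07-20, 2006-07-21, 2006-07-27

Every event lands on a Thursday or Friday (gaps cycle 1, 6, 1).
So the schedule is: every Thursday and Friday.
The following Thursday is 2006-07-20.
The following Friday is 2006-07-21.
The following Thursday is 2006-07-27.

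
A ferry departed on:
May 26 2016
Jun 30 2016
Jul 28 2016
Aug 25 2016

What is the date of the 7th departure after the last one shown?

Mar 30 2017

Every date is a Thursday; gaps 35, 28, 28 days.
Each is the last Thursday of its month (at least one falls on the 29th or later, ruling out '4th Thursday').
Last Thursday of September 2016: Sep 29 2016.
Last Thursday of October 2016: Oct 27 2016.
Last Thursday of November 2016: Nov 24 2016.
December 2016 ends with Thursday Dec 29 2016.
Last Thursday of January 2017: Jan 26 2017.
Last Thursday of February 2017: Feb 23 2017.
March 2017 ends with Thursday Mar 30 2017.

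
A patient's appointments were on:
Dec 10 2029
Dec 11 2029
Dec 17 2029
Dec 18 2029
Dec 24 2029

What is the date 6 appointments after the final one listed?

Jan 14 2030

Gaps: 1, 6, 1, 6 days — not constant, but cyclic with period 2.
The events fall on every Monday and Tuesday.
Next Tuesday: Dec 25 2029.
The following Monday is Dec 31 2029.
Next Tuesday: Jan 1 2030.
The following Monday is Jan 7 2030.
The following Tuesday is Jan 8 2030.
The following Monday is Jan 14 2030.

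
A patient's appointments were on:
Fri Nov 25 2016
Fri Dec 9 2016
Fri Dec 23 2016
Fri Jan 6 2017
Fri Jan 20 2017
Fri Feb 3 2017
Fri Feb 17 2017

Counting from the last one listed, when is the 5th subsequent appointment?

The spacing is 14, 14, 14, 14, 14, 14 days — always 14 days.
Fri Feb 17 2017 + 14 days = Fri Mar 3 2017.
Fri Mar 3 2017 + 14 days = Fri Mar 17 2017.
Fri Mar 17 2017 + 14 days = Fri Mar 31 2017.
Fri Mar 31 2017 + 14 days = Fri Apr 14 2017.
Fri Apr 14 2017 + 14 days = Fri Apr 28 2017.

Fri Apr 28 2017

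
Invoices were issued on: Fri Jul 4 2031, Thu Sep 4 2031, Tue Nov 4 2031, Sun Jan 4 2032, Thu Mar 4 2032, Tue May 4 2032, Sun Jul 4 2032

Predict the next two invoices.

Each date is the 4th; the gaps (62, 61, 61, 60, 61, 61) track the month lengths.
The rule is the 4th of every 2 months.
Next: September 2032 → Sat Sep 4 2032.
Next: November 2032 → Thu Nov 4 2032.

Sat Sep 4 2032, Thu Nov 4 2032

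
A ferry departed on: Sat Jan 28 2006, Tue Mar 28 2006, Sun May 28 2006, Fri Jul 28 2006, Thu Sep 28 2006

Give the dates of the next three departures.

Tue Nov 28 2006, Sun Jan 28 2007, Wed Mar 28 2007

Each date is the 28th; the gaps (59, 61, 61, 62) track the month lengths.
The rule is the 28th of every 2 months.
November 2006: Tue Nov 28 2006.
Next: January 2007 → Sun Jan 28 2007.
March 2007: Wed Mar 28 2007.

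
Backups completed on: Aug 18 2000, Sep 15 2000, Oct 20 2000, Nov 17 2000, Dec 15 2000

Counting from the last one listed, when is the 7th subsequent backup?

Gaps: 28, 35, 28, 28 days — a mix of 28 and 35. Every date is a Friday.
Each is the 3rd Friday of its month.
3rd Friday of January 2001: Jan 19 2001.
3rd Friday of February 2001: Feb 16 2001.
3rd Friday of March 2001: Mar 16 2001.
3rd Friday of April 2001: Apr 20 2001.
May 2001 — 3rd Friday is May 18 2001.
3rd Friday of June 2001: Jun 15 2001.
July 2001 — 3rd Friday is Jul 20 2001.

Jul 20 2001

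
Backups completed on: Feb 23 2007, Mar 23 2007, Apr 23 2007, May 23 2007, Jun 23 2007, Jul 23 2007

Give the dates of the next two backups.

Each date is the 23rd; the gaps (28, 31, 30, 31, 30) track the month lengths.
The rule is the 23rd of each month.
August 2007: Aug 23 2007.
September 2007: Sep 23 2007.

Aug 23 2007, Sep 23 2007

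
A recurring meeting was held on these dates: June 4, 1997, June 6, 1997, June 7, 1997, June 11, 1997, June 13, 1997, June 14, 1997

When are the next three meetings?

Every event lands on a Wednesday or Friday or Saturday (gaps cycle 2, 1, 4, 2, 1).
So the schedule is: every Wednesday, Friday and Saturday.
Next Wednesday: June 18, 1997.
The following Friday is June 20, 1997.
The following Saturday is June 21, 1997.

June 18, 1997; June 20, 1997; June 21, 1997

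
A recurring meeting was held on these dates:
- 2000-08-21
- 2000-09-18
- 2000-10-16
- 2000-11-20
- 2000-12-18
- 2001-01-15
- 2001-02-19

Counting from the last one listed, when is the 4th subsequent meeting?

2001-06-18

All dates are Mondays, 28, 28, 35, 28, 28, 35 days apart.
Specifically, the 3rd Monday of each month.
March 2001 — 3rd Monday is 2001-03-19.
3rd Monday of April 2001: 2001-04-16.
3rd Monday of May 2001: 2001-05-21.
3rd Monday of June 2001: 2001-06-18.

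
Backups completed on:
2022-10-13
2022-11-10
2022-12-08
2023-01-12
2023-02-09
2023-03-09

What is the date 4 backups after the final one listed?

Gaps: 28, 28, 35, 28, 28 days — a mix of 28 and 35. Every date is a Thursday.
Each is the 2nd Thursday of its month.
April 2023 — 2nd Thursday is 2023-04-13.
May 2023 — 2nd Thursday is 2023-05-11.
June 2023 — 2nd Thursday is 2023-06-08.
July 2023 — 2nd Thursday is 2023-07-13.

2023-07-13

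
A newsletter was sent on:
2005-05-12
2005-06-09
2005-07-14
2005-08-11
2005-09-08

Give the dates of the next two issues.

2005-10-13, 2005-11-10

These are Thursdays at 28- or 35-day spacing (28, 35, 28, 28).
The pattern: 2nd Thursday of the month.
2nd Thursday of October 2005: 2005-10-13.
2nd Thursday of November 2005: 2005-11-10.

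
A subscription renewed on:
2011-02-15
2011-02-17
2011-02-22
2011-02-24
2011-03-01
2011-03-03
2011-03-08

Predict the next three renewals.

2011-03-10, 2011-03-15, 2011-03-17

Every event lands on a Tuesday or Thursday (gaps cycle 2, 5, 2, 5, 2, 5).
So the schedule is: every Tuesday and Thursday.
Next Thursday: 2011-03-10.
Next Tuesday: 2011-03-15.
The following Thursday is 2011-03-17.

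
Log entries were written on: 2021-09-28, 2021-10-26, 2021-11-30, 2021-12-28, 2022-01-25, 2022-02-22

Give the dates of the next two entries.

Every date is a Tuesday; gaps 28, 35, 28, 28, 28 days.
Each is the last Tuesday of its month (at least one falls on the 29th or later, ruling out '4th Tuesday').
Last Tuesday of March 2022: 2022-03-29.
Last Tuesday of April 2022: 2022-04-26.

2022-03-29, 2022-04-26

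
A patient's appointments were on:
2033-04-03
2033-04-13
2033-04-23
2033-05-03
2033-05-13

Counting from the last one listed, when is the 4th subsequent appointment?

Every event comes 10 days after the last (10, 10, 10, 10).
2033-05-13 + 10 days = 2033-05-23.
2033-05-23 + 10 days = 2033-06-02.
2033-06-02 + 10 days = 2033-06-12.
2033-06-12 + 10 days = 2033-06-22.

2033-06-22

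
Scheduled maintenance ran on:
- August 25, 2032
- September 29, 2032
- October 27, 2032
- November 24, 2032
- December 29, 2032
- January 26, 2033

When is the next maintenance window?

February 23, 2033

These are Wednesdays with 35, 28, 28, 35, 28-day gaps.
Each is the final Wednesday of its month — September 29, 2032 is past the 28th, so '4th Wednesday' doesn't fit.
Last Wednesday of February 2033: February 23, 2033.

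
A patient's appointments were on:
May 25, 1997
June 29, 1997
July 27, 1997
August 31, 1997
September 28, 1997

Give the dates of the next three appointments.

Every date is a Sunday; gaps 35, 28, 35, 28 days.
Each is the last Sunday of its month (at least one falls on the 29th or later, ruling out '4th Sunday').
October 1997 ends with Sunday October 26, 1997.
November 1997 ends with Sunday November 30, 1997.
Last Sunday of December 1997: December 28, 1997.

October 26, 1997; November 30, 1997; December 28, 1997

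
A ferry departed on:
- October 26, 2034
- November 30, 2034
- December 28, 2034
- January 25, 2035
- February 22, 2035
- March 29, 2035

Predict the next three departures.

These are Thursdays with 35, 28, 28, 28, 35-day gaps.
Each is the final Thursday of its month — November 30, 2034 is past the 28th, so '4th Thursday' doesn't fit.
Last Thursday of April 2035: April 26, 2035.
Last Thursday of May 2035: May 31, 2035.
June 2035 ends with Thursday June 28, 2035.

April 26, 2035; May 31, 2035; June 28, 2035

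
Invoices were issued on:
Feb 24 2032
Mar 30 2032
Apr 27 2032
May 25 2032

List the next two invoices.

All Tuesdays; the gaps (35, 28, 28) vary with month length.
This is the last Tuesday of each month.
Last Tuesday of June 2032: Jun 29 2032.
July 2032 ends with Tuesday Jul 27 2032.

Jun 29 2032, Jul 27 2032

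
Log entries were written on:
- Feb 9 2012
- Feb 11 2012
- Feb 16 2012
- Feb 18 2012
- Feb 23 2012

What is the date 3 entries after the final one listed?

Mar 3 2012

The gap pattern 2, 5, 2, 5 repeats every 2 events.
These are the Thursdays and Saturdays of each week.
Next Saturday: Feb 25 2012.
Next Thursday: Mar 1 2012.
Next Saturday: Mar 3 2012.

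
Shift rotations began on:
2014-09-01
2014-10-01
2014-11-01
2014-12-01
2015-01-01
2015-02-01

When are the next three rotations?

2015-03-01, 2015-04-01, 2015-05-01

The day-of-month is always 1 (30, 31, 30, 31, 31 days between events).
So this recurs on the 1st of each month.
March 2015: 2015-03-01.
April 2015: 2015-04-01.
Next: May 2015 → 2015-05-01.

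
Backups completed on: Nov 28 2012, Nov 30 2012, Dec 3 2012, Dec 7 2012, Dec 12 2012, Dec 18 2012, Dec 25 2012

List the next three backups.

The spacing grows by 1 each time: 2, 3, 4, 5, 6, 7 days.
Next gap: 8 days. Dec 25 2012 + 8 days = Jan 2 2013.
Next gap: 9 days. Jan 2 2013 + 9 days = Jan 11 2013.
Next gap: 10 days. Jan 11 2013 + 10 days = Jan 21 2013.

Jan 2 2013, Jan 11 2013, Jan 21 2013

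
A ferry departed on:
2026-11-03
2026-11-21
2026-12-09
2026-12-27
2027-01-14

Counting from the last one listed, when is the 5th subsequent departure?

2027-04-14

The spacing is 18, 18, 18, 18 days — always 18 days.
2027-01-14 + 18 days = 2027-02-01.
2027-02-01 + 18 days = 2027-02-19.
2027-02-19 + 18 days = 2027-03-09.
2027-03-09 + 18 days = 2027-03-27.
2027-03-27 + 18 days = 2027-04-14.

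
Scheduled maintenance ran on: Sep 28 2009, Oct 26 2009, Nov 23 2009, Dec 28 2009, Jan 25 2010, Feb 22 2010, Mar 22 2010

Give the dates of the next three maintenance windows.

Gaps: 28, 28, 35, 28, 28, 28 days — a mix of 28 and 35. Every date is a Monday.
Each is the 4th Monday of its month.
April 2010 — 4th Monday is Apr 26 2010.
May 2010 — 4th Monday is May 24 2010.
4th Monday of June 2010: Jun 28 2010.

Apr 26 2010, May 24 2010, Jun 28 2010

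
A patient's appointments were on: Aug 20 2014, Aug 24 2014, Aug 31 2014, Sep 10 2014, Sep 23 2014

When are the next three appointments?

Oct 9 2014, Oct 28 2014, Nov 19 2014

Intervals are 4, 7, 10, 13 days — an arithmetic progression with common difference 3.
Next gap: 16 days. Sep 23 2014 + 16 days = Oct 9 2014.
Next gap: 19 days. Oct 9 2014 + 19 days = Oct 28 2014.
Next gap: 22 days. Oct 28 2014 + 22 days = Nov 19 2014.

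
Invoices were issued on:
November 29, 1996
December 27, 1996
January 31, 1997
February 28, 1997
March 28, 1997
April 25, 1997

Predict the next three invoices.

These are Fridays with 28, 35, 28, 28, 28-day gaps.
Each is the final Friday of its month — November 29, 1996 is past the 28th, so '4th Friday' doesn't fit.
Last Friday of May 1997: May 30, 1997.
June 1997 ends with Friday June 27, 1997.
Last Friday of July 1997: July 25, 1997.

May 30, 1997; June 27, 1997; July 25, 1997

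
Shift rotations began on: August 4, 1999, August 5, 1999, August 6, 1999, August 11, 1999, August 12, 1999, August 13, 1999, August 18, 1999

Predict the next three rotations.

August 19, 1999; August 20, 1999; August 25, 1999

The gap pattern 1, 1, 5, 1, 1, 5 repeats every 3 events.
These are the Wednesdays, Thursdays and Fridays of each week.
Next Thursday: August 19, 1999.
Next Friday: August 20, 1999.
The following Wednesday is August 25, 1999.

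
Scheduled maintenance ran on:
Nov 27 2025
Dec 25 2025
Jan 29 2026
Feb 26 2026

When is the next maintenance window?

Mar 26 2026

Every date is a Thursday; gaps 28, 35, 28 days.
Each is the last Thursday of its month (at least one falls on the 29th or later, ruling out '4th Thursday').
Last Thursday of March 2026: Mar 26 2026.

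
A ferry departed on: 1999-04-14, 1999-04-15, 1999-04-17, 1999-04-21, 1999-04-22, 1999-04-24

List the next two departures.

The gap pattern 1, 2, 4, 1, 2 repeats every 3 events.
These are the Wednesdays, Thursdays and Saturdays of each week.
The following Wednesday is 1999-04-28.
The following Thursday is 1999-04-29.

1999-04-28, 1999-04-29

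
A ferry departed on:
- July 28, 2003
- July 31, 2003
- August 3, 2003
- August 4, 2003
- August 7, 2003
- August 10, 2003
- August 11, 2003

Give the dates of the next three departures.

Every event lands on a Monday or Thursday or Sunday (gaps cycle 3, 3, 1, 3, 3, 1).
So the schedule is: every Monday, Thursday and Sunday.
Next Thursday: August 14, 2003.
The following Sunday is August 17, 2003.
The following Monday is August 18, 2003.

August 14, 2003; August 17, 2003; August 18, 2003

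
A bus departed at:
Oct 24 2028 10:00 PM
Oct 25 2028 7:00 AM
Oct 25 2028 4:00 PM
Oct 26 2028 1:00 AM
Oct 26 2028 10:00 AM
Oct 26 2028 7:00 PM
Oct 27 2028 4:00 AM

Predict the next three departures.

The interval is a steady 9 hours (9, 9, 9, 9, 9, 9).
Oct 27 2028 4:00 AM + 9 h = Oct 27 2028 1:00 PM.
Oct 27 2028 1:00 PM + 9 h = Oct 27 2028 10:00 PM.
Oct 27 2028 10:00 PM + 9 h = Oct 28 2028 7:00 AM.

Oct 27 2028 1:00 PM, Oct 27 2028 10:00 PM, Oct 28 2028 7:00 AM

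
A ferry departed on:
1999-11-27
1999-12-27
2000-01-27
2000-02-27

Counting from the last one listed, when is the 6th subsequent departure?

2000-08-27

The day-of-month is always 27 (30, 31, 31 days between events).
So this recurs on the 27th of each month.
March 2000: 2000-03-27.
Next: April 2000 → 2000-04-27.
Next: May 2000 → 2000-05-27.
Next: June 2000 → 2000-06-27.
Next: July 2000 → 2000-07-27.
August 2000: 2000-08-27.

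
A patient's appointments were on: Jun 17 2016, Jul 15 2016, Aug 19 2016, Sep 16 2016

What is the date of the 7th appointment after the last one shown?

Apr 21 2017

These are Fridays at 28- or 35-day spacing (28, 35, 28).
The pattern: 3rd Friday of the month.
October 2016 — 3rd Friday is Oct 21 2016.
3rd Friday of November 2016: Nov 18 2016.
December 2016 — 3rd Friday is Dec 16 2016.
January 2017 — 3rd Friday is Jan 20 2017.
February 2017 — 3rd Friday is Feb 17 2017.
3rd Friday of March 2017: Mar 17 2017.
3rd Friday of April 2017: Apr 21 2017.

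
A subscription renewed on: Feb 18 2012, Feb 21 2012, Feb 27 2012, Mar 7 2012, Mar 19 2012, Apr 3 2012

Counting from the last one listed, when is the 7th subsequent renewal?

Oct 9 2012

The spacing grows by 3 each time: 3, 6, 9, 12, 15 days.
Next gap: 18 days. Apr 3 2012 + 18 days = Apr 21 2012.
Next gap: 21 days. Apr 21 2012 + 21 days = May 12 2012.
Next gap: 24 days. May 12 2012 + 24 days = Jun 5 2012.
Next gap: 27 days. Jun 5 2012 + 27 days = Jul 2 2012.
Next gap: 30 days. Jul 2 2012 + 30 days = Aug 1 2012.
Next gap: 33 days. Aug 1 2012 + 33 days = Sep 3 2012.
Next gap: 36 days. Sep 3 2012 + 36 days = Oct 9 2012.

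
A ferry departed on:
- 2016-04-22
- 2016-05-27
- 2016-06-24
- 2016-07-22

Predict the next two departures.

These are Fridays at 28- or 35-day spacing (35, 28, 28).
The pattern: 4th Friday of the month.
August 2016 — 4th Friday is 2016-08-26.
4th Friday of September 2016: 2016-09-23.

2016-08-26, 2016-09-23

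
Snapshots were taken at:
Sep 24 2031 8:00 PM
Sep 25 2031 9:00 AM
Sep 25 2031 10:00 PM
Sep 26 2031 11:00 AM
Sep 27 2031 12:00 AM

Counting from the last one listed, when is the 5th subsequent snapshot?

Sep 29 2031 5:00 PM

Gaps: 13, 13, 13, 13 hours — each event is 13 hours after the previous one.
Sep 27 2031 12:00 AM + 13 h = Sep 27 2031 1:00 PM.
Sep 27 2031 1:00 PM + 13 h = Sep 28 2031 2:00 AM.
Sep 28 2031 2:00 AM + 13 h = Sep 28 2031 3:00 PM.
Sep 28 2031 3:00 PM + 13 h = Sep 29 2031 4:00 AM.
Sep 29 2031 4:00 AM + 13 h = Sep 29 2031 5:00 PM.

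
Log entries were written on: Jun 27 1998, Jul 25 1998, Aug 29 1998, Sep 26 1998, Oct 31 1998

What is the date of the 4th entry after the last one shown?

All Saturdays; the gaps (28, 35, 28, 35) vary with month length.
This is the last Saturday of each month.
November 1998 ends with Saturday Nov 28 1998.
December 1998 ends with Saturday Dec 26 1998.
January 1999 ends with Saturday Jan 30 1999.
Last Saturday of February 1999: Feb 27 1999.

Feb 27 1999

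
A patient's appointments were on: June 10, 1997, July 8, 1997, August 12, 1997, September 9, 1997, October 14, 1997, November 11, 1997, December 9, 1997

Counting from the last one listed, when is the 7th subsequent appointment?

July 14, 1998

Gaps: 28, 35, 28, 35, 28, 28 days — a mix of 28 and 35. Every date is a Tuesday.
Each is the 2nd Tuesday of its month.
2nd Tuesday of January 1998: January 13, 1998.
2nd Tuesday of February 1998: February 10, 1998.
2nd Tuesday of March 1998: March 10, 1998.
2nd Tuesday of April 1998: April 14, 1998.
May 1998 — 2nd Tuesday is May 12, 1998.
2nd Tuesday of June 1998: June 9, 1998.
2nd Tuesday of July 1998: July 14, 1998.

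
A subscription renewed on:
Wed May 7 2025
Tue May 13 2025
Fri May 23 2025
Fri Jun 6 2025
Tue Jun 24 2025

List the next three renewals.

Wed Jul 16 2025, Mon Aug 11 2025, Wed Sep 10 2025

Gaps: 6, 10, 14, 18 days — each gap is 4 larger than the previous one.
Next gap: 22 days. Tue Jun 24 2025 + 22 days = Wed Jul 16 2025.
Next gap: 26 days. Wed Jul 16 2025 + 26 days = Mon Aug 11 2025.
Next gap: 30 days. Mon Aug 11 2025 + 30 days = Wed Sep 10 2025.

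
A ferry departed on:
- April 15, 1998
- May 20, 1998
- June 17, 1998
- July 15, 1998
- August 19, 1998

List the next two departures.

All dates are Wednesdays, 35, 28, 28, 35 days apart.
Specifically, the 3rd Wednesday of each month.
September 1998 — 3rd Wednesday is September 16, 1998.
3rd Wednesday of October 1998: October 21, 1998.

September 16, 1998; October 21, 1998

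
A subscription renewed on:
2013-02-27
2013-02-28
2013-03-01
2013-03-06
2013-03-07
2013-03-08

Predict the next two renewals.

Every event lands on a Wednesday or Thursday or Friday (gaps cycle 1, 1, 5, 1, 1).
So the schedule is: every Wednesday, Thursday and Friday.
Next Wednesday: 2013-03-13.
The following Thursday is 2013-03-14.

2013-03-13, 2013-03-14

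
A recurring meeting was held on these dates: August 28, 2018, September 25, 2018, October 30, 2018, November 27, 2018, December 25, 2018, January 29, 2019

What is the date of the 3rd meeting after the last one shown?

April 30, 2019

These are Tuesdays with 28, 35, 28, 28, 35-day gaps.
Each is the final Tuesday of its month — October 30, 2018 is past the 28th, so '4th Tuesday' doesn't fit.
February 2019 ends with Tuesday February 26, 2019.
March 2019 ends with Tuesday March 26, 2019.
Last Tuesday of April 2019: April 30, 2019.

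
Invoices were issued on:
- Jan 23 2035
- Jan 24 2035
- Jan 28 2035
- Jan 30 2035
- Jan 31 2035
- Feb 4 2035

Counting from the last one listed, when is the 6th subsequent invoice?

Feb 18 2035

The gap pattern 1, 4, 2, 1, 4 repeats every 3 events.
These are the Tuesdays, Wednesdays and Sundays of each week.
Next Tuesday: Feb 6 2035.
The following Wednesday is Feb 7 2035.
Next Sunday: Feb 11 2035.
The following Tuesday is Feb 13 2035.
Next Wednesday: Feb 14 2035.
The following Sunday is Feb 18 2035.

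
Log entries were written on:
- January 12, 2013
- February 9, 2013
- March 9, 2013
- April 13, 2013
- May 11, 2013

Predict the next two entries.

Gaps: 28, 28, 35, 28 days — a mix of 28 and 35. Every date is a Saturday.
Each is the 2nd Saturday of its month.
June 2013 — 2nd Saturday is June 8, 2013.
2nd Saturday of July 2013: July 13, 2013.

June 8, 2013; July 13, 2013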